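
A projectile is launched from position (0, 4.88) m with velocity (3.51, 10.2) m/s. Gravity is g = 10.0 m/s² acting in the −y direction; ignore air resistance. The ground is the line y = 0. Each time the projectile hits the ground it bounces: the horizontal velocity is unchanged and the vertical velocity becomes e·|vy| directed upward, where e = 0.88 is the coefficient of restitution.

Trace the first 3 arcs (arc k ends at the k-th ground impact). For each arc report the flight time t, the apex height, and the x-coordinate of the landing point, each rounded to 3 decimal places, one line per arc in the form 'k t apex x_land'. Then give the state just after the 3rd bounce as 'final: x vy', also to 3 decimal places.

Arc 1: start y=4.880, vy=10.200 → t=2.440, apex=10.082, x_land=8.564, impact vy=-14.200
  bounce: vy ← 0.88·14.200 = 12.496
Arc 2: start y=0.000, vy=12.496 → t=2.499, apex=7.808, x_land=17.337, impact vy=-12.496
  bounce: vy ← 0.88·12.496 = 10.996
Arc 3: start y=0.000, vy=10.996 → t=2.199, apex=6.046, x_land=25.056, impact vy=-10.996
  bounce: vy ← 0.88·10.996 = 9.677

1 2.440 10.082 8.564
2 2.499 7.808 17.337
3 2.199 6.046 25.056
final: 25.056 9.677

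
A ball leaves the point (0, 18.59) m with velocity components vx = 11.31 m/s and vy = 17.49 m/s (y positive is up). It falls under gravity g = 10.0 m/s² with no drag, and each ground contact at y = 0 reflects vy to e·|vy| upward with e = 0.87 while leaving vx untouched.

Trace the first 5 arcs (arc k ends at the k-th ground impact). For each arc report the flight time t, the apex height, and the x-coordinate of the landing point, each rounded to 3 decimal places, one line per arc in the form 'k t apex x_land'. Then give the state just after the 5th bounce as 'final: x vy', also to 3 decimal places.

1 4.352 33.885 49.224
2 4.530 25.648 100.455
3 3.941 19.413 145.026
4 3.429 14.693 183.802
5 2.983 11.121 217.538
final: 217.538 12.975

Arc 1: start y=18.590, vy=17.490 → t=4.352, apex=33.885, x_land=49.224, impact vy=-26.033
  bounce: vy ← 0.87·26.033 = 22.648
Arc 2: start y=0.000, vy=22.648 → t=4.530, apex=25.648, x_land=100.455, impact vy=-22.648
  bounce: vy ← 0.87·22.648 = 19.704
Arc 3: start y=0.000, vy=19.704 → t=3.941, apex=19.413, x_land=145.026, impact vy=-19.704
  bounce: vy ← 0.87·19.704 = 17.143
Arc 4: start y=0.000, vy=17.143 → t=3.429, apex=14.693, x_land=183.802, impact vy=-17.143
  bounce: vy ← 0.87·17.143 = 14.914
Arc 5: start y=0.000, vy=14.914 → t=2.983, apex=11.121, x_land=217.538, impact vy=-14.914
  bounce: vy ← 0.87·14.914 = 12.975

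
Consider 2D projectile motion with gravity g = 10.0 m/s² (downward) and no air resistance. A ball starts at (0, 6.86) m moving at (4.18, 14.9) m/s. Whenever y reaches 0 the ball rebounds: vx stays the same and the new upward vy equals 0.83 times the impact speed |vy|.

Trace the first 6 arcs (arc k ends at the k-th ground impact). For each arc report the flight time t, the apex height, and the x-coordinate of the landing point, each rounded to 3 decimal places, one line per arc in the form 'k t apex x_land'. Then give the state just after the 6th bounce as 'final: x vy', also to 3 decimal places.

1 3.385 17.960 14.150
2 3.146 12.373 27.301
3 2.611 8.524 38.217
4 2.167 5.872 47.277
5 1.799 4.045 54.796
6 1.493 2.787 61.037
final: 61.037 6.196

Arc 1: start y=6.860, vy=14.900 → t=3.385, apex=17.960, x_land=14.150, impact vy=-18.953
  bounce: vy ← 0.83·18.953 = 15.731
Arc 2: start y=0.000, vy=15.731 → t=3.146, apex=12.373, x_land=27.301, impact vy=-15.731
  bounce: vy ← 0.83·15.731 = 13.057
Arc 3: start y=0.000, vy=13.057 → t=2.611, apex=8.524, x_land=38.217, impact vy=-13.057
  bounce: vy ← 0.83·13.057 = 10.837
Arc 4: start y=0.000, vy=10.837 → t=2.167, apex=5.872, x_land=47.277, impact vy=-10.837
  bounce: vy ← 0.83·10.837 = 8.995
Arc 5: start y=0.000, vy=8.995 → t=1.799, apex=4.045, x_land=54.796, impact vy=-8.995
  bounce: vy ← 0.83·8.995 = 7.466
Arc 6: start y=0.000, vy=7.466 → t=1.493, apex=2.787, x_land=61.037, impact vy=-7.466
  bounce: vy ← 0.83·7.466 = 6.196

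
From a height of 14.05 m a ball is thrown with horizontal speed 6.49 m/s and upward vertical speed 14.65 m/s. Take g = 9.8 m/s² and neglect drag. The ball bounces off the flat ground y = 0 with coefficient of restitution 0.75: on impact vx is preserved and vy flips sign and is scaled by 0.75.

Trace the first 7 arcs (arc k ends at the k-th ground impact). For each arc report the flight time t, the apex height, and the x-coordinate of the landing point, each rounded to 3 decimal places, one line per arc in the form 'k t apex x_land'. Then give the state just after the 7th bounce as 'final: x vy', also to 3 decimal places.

1 3.754 25.000 24.361
2 3.388 14.063 46.351
3 2.541 7.910 62.842
4 1.906 4.449 75.211
5 1.429 2.503 84.488
6 1.072 1.408 91.446
7 0.804 0.792 96.664
final: 96.664 2.955

Arc 1: start y=14.050, vy=14.650 → t=3.754, apex=25.000, x_land=24.361, impact vy=-22.136
  bounce: vy ← 0.75·22.136 = 16.602
Arc 2: start y=0.000, vy=16.602 → t=3.388, apex=14.063, x_land=46.351, impact vy=-16.602
  bounce: vy ← 0.75·16.602 = 12.452
Arc 3: start y=0.000, vy=12.452 → t=2.541, apex=7.910, x_land=62.842, impact vy=-12.452
  bounce: vy ← 0.75·12.452 = 9.339
Arc 4: start y=0.000, vy=9.339 → t=1.906, apex=4.449, x_land=75.211, impact vy=-9.339
  bounce: vy ← 0.75·9.339 = 7.004
Arc 5: start y=0.000, vy=7.004 → t=1.429, apex=2.503, x_land=84.488, impact vy=-7.004
  bounce: vy ← 0.75·7.004 = 5.253
Arc 6: start y=0.000, vy=5.253 → t=1.072, apex=1.408, x_land=91.446, impact vy=-5.253
  bounce: vy ← 0.75·5.253 = 3.940
Arc 7: start y=0.000, vy=3.940 → t=0.804, apex=0.792, x_land=96.664, impact vy=-3.940
  bounce: vy ← 0.75·3.940 = 2.955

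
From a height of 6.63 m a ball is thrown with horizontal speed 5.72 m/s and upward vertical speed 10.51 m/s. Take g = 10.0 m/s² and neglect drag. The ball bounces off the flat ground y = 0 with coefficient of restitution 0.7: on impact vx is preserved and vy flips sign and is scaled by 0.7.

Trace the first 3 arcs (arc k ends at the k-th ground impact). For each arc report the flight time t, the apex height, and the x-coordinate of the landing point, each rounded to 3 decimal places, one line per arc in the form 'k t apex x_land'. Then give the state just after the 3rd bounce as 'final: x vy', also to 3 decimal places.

Arc 1: start y=6.630, vy=10.510 → t=2.610, apex=12.153, x_land=14.929, impact vy=-15.590
  bounce: vy ← 0.7·15.590 = 10.913
Arc 2: start y=0.000, vy=10.913 → t=2.183, apex=5.955, x_land=27.414, impact vy=-10.913
  bounce: vy ← 0.7·10.913 = 7.639
Arc 3: start y=0.000, vy=7.639 → t=1.528, apex=2.918, x_land=36.154, impact vy=-7.639
  bounce: vy ← 0.7·7.639 = 5.348

1 2.610 12.153 14.929
2 2.183 5.955 27.414
3 1.528 2.918 36.154
final: 36.154 5.348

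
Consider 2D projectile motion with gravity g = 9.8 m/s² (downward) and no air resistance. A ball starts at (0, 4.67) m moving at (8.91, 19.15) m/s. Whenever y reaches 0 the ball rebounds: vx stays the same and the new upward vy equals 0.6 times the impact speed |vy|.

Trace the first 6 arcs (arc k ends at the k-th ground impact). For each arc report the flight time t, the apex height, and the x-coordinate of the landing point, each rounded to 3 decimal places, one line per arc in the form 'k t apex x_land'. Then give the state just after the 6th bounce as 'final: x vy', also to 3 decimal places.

Arc 1: start y=4.670, vy=19.150 → t=4.138, apex=23.380, x_land=36.874, impact vy=-21.407
  bounce: vy ← 0.6·21.407 = 12.844
Arc 2: start y=0.000, vy=12.844 → t=2.621, apex=8.417, x_land=60.229, impact vy=-12.844
  bounce: vy ← 0.6·12.844 = 7.706
Arc 3: start y=0.000, vy=7.706 → t=1.573, apex=3.030, x_land=74.242, impact vy=-7.706
  bounce: vy ← 0.6·7.706 = 4.624
Arc 4: start y=0.000, vy=4.624 → t=0.944, apex=1.091, x_land=82.650, impact vy=-4.624
  bounce: vy ← 0.6·4.624 = 2.774
Arc 5: start y=0.000, vy=2.774 → t=0.566, apex=0.393, x_land=87.695, impact vy=-2.774
  bounce: vy ← 0.6·2.774 = 1.665
Arc 6: start y=0.000, vy=1.665 → t=0.340, apex=0.141, x_land=90.722, impact vy=-1.665
  bounce: vy ← 0.6·1.665 = 0.999

1 4.138 23.380 36.874
2 2.621 8.417 60.229
3 1.573 3.030 74.242
4 0.944 1.091 82.650
5 0.566 0.393 87.695
6 0.340 0.141 90.722
final: 90.722 0.999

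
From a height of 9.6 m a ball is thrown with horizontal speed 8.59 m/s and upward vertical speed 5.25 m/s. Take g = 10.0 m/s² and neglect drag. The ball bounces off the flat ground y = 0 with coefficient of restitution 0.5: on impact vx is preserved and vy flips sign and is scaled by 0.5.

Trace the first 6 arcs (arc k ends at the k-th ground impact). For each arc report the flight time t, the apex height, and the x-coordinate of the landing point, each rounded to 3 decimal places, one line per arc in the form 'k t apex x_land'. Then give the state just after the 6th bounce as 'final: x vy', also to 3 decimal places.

1 2.007 10.978 17.238
2 1.482 2.745 29.966
3 0.741 0.686 36.331
4 0.370 0.172 39.513
5 0.185 0.043 41.104
6 0.093 0.011 41.899
final: 41.899 0.232

Arc 1: start y=9.600, vy=5.250 → t=2.007, apex=10.978, x_land=17.238, impact vy=-14.818
  bounce: vy ← 0.5·14.818 = 7.409
Arc 2: start y=0.000, vy=7.409 → t=1.482, apex=2.745, x_land=29.966, impact vy=-7.409
  bounce: vy ← 0.5·7.409 = 3.704
Arc 3: start y=0.000, vy=3.704 → t=0.741, apex=0.686, x_land=36.331, impact vy=-3.704
  bounce: vy ← 0.5·3.704 = 1.852
Arc 4: start y=0.000, vy=1.852 → t=0.370, apex=0.172, x_land=39.513, impact vy=-1.852
  bounce: vy ← 0.5·1.852 = 0.926
Arc 5: start y=0.000, vy=0.926 → t=0.185, apex=0.043, x_land=41.104, impact vy=-0.926
  bounce: vy ← 0.5·0.926 = 0.463
Arc 6: start y=0.000, vy=0.463 → t=0.093, apex=0.011, x_land=41.899, impact vy=-0.463
  bounce: vy ← 0.5·0.463 = 0.232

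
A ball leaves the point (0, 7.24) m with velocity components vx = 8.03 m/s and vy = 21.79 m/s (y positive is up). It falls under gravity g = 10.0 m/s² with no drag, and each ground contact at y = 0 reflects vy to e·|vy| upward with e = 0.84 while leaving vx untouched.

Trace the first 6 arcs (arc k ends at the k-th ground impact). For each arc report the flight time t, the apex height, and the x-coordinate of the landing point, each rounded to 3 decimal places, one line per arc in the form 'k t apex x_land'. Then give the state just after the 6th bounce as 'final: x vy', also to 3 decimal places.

Arc 1: start y=7.240, vy=21.790 → t=4.668, apex=30.980, x_land=37.486, impact vy=-24.892
  bounce: vy ← 0.84·24.892 = 20.909
Arc 2: start y=0.000, vy=20.909 → t=4.182, apex=21.860, x_land=71.066, impact vy=-20.909
  bounce: vy ← 0.84·20.909 = 17.564
Arc 3: start y=0.000, vy=17.564 → t=3.513, apex=15.424, x_land=99.273, impact vy=-17.564
  bounce: vy ← 0.84·17.564 = 14.753
Arc 4: start y=0.000, vy=14.753 → t=2.951, apex=10.883, x_land=122.967, impact vy=-14.753
  bounce: vy ← 0.84·14.753 = 12.393
Arc 5: start y=0.000, vy=12.393 → t=2.479, apex=7.679, x_land=142.870, impact vy=-12.393
  bounce: vy ← 0.84·12.393 = 10.410
Arc 6: start y=0.000, vy=10.410 → t=2.082, apex=5.418, x_land=159.589, impact vy=-10.410
  bounce: vy ← 0.84·10.410 = 8.744

1 4.668 30.980 37.486
2 4.182 21.860 71.066
3 3.513 15.424 99.273
4 2.951 10.883 122.967
5 2.479 7.679 142.870
6 2.082 5.418 159.589
final: 159.589 8.744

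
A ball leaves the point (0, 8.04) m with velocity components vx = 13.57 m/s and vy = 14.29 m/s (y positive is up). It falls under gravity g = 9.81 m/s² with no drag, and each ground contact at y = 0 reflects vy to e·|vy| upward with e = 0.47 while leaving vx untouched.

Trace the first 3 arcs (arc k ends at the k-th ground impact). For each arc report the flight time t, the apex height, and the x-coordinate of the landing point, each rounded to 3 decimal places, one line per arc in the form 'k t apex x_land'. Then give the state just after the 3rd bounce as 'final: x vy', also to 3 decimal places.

1 3.396 18.448 46.084
2 1.823 4.075 70.822
3 0.857 0.900 82.449
final: 82.449 1.975

Arc 1: start y=8.040, vy=14.290 → t=3.396, apex=18.448, x_land=46.084, impact vy=-19.025
  bounce: vy ← 0.47·19.025 = 8.942
Arc 2: start y=0.000, vy=8.942 → t=1.823, apex=4.075, x_land=70.822, impact vy=-8.942
  bounce: vy ← 0.47·8.942 = 4.203
Arc 3: start y=0.000, vy=4.203 → t=0.857, apex=0.900, x_land=82.449, impact vy=-4.203
  bounce: vy ← 0.47·4.203 = 1.975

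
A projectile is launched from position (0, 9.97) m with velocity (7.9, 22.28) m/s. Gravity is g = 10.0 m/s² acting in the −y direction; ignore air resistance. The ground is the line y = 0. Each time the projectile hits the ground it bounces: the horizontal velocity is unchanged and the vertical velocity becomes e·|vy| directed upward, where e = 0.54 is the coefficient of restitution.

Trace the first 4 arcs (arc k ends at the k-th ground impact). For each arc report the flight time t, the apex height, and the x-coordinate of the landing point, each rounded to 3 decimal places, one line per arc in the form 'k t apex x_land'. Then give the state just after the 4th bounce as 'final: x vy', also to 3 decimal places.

Arc 1: start y=9.970, vy=22.280 → t=4.866, apex=34.790, x_land=38.440, impact vy=-26.378
  bounce: vy ← 0.54·26.378 = 14.244
Arc 2: start y=0.000, vy=14.244 → t=2.849, apex=10.145, x_land=60.946, impact vy=-14.244
  bounce: vy ← 0.54·14.244 = 7.692
Arc 3: start y=0.000, vy=7.692 → t=1.538, apex=2.958, x_land=73.099, impact vy=-7.692
  bounce: vy ← 0.54·7.692 = 4.154
Arc 4: start y=0.000, vy=4.154 → t=0.831, apex=0.863, x_land=79.661, impact vy=-4.154
  bounce: vy ← 0.54·4.154 = 2.243

1 4.866 34.790 38.440
2 2.849 10.145 60.946
3 1.538 2.958 73.099
4 0.831 0.863 79.661
final: 79.661 2.243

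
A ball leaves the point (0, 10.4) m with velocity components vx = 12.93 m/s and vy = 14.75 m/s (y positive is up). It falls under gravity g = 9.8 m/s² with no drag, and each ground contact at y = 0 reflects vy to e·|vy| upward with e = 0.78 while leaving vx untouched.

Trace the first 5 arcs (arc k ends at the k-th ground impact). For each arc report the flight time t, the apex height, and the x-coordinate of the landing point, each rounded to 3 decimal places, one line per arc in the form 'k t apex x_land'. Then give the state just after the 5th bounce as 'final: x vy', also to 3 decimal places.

1 3.600 21.500 46.545
2 3.268 13.081 88.797
3 2.549 7.958 121.754
4 1.988 4.842 147.460
5 1.551 2.946 167.510
final: 167.510 5.927

Arc 1: start y=10.400, vy=14.750 → t=3.600, apex=21.500, x_land=46.545, impact vy=-20.528
  bounce: vy ← 0.78·20.528 = 16.012
Arc 2: start y=0.000, vy=16.012 → t=3.268, apex=13.081, x_land=88.797, impact vy=-16.012
  bounce: vy ← 0.78·16.012 = 12.489
Arc 3: start y=0.000, vy=12.489 → t=2.549, apex=7.958, x_land=121.754, impact vy=-12.489
  bounce: vy ← 0.78·12.489 = 9.742
Arc 4: start y=0.000, vy=9.742 → t=1.988, apex=4.842, x_land=147.460, impact vy=-9.742
  bounce: vy ← 0.78·9.742 = 7.598
Arc 5: start y=0.000, vy=7.598 → t=1.551, apex=2.946, x_land=167.510, impact vy=-7.598
  bounce: vy ← 0.78·7.598 = 5.927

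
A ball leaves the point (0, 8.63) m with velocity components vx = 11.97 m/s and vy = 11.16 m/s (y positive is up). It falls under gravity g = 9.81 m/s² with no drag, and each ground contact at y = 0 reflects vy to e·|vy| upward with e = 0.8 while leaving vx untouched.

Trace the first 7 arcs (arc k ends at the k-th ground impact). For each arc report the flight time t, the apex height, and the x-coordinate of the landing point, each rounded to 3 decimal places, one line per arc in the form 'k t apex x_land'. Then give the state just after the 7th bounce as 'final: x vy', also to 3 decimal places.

1 2.885 14.978 34.534
2 2.796 9.586 68.002
3 2.237 6.135 94.775
4 1.789 3.926 116.194
5 1.432 2.513 133.330
6 1.145 1.608 147.038
7 0.916 1.029 158.004
final: 158.004 3.595

Arc 1: start y=8.630, vy=11.160 → t=2.885, apex=14.978, x_land=34.534, impact vy=-17.143
  bounce: vy ← 0.8·17.143 = 13.714
Arc 2: start y=0.000, vy=13.714 → t=2.796, apex=9.586, x_land=68.002, impact vy=-13.714
  bounce: vy ← 0.8·13.714 = 10.971
Arc 3: start y=0.000, vy=10.971 → t=2.237, apex=6.135, x_land=94.775, impact vy=-10.971
  bounce: vy ← 0.8·10.971 = 8.777
Arc 4: start y=0.000, vy=8.777 → t=1.789, apex=3.926, x_land=116.194, impact vy=-8.777
  bounce: vy ← 0.8·8.777 = 7.022
Arc 5: start y=0.000, vy=7.022 → t=1.432, apex=2.513, x_land=133.330, impact vy=-7.022
  bounce: vy ← 0.8·7.022 = 5.617
Arc 6: start y=0.000, vy=5.617 → t=1.145, apex=1.608, x_land=147.038, impact vy=-5.617
  bounce: vy ← 0.8·5.617 = 4.494
Arc 7: start y=0.000, vy=4.494 → t=0.916, apex=1.029, x_land=158.004, impact vy=-4.494
  bounce: vy ← 0.8·4.494 = 3.595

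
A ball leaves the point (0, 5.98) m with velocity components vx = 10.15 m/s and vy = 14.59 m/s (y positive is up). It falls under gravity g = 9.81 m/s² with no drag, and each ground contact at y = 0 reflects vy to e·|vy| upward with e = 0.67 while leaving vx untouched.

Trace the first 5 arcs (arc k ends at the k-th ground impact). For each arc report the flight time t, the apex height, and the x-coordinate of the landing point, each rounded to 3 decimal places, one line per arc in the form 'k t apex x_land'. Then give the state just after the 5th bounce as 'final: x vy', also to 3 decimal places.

1 3.340 16.830 33.897
2 2.482 7.555 59.090
3 1.663 3.391 75.970
4 1.114 1.522 87.279
5 0.747 0.683 94.856
final: 94.856 2.453

Arc 1: start y=5.980, vy=14.590 → t=3.340, apex=16.830, x_land=33.897, impact vy=-18.171
  bounce: vy ← 0.67·18.171 = 12.175
Arc 2: start y=0.000, vy=12.175 → t=2.482, apex=7.555, x_land=59.090, impact vy=-12.175
  bounce: vy ← 0.67·12.175 = 8.157
Arc 3: start y=0.000, vy=8.157 → t=1.663, apex=3.391, x_land=75.970, impact vy=-8.157
  bounce: vy ← 0.67·8.157 = 5.465
Arc 4: start y=0.000, vy=5.465 → t=1.114, apex=1.522, x_land=87.279, impact vy=-5.465
  bounce: vy ← 0.67·5.465 = 3.662
Arc 5: start y=0.000, vy=3.662 → t=0.747, apex=0.683, x_land=94.856, impact vy=-3.662
  bounce: vy ← 0.67·3.662 = 2.453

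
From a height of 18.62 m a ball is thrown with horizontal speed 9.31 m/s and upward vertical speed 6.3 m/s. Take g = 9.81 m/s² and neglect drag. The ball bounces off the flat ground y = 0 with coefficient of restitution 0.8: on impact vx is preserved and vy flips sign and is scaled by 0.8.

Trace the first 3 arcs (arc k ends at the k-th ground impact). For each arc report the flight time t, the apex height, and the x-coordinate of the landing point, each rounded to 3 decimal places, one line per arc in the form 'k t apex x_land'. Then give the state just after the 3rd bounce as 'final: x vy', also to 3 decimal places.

1 2.694 20.643 25.078
2 3.282 13.211 55.637
3 2.626 8.455 80.084
final: 80.084 10.304

Arc 1: start y=18.620, vy=6.300 → t=2.694, apex=20.643, x_land=25.078, impact vy=-20.125
  bounce: vy ← 0.8·20.125 = 16.100
Arc 2: start y=0.000, vy=16.100 → t=3.282, apex=13.211, x_land=55.637, impact vy=-16.100
  bounce: vy ← 0.8·16.100 = 12.880
Arc 3: start y=0.000, vy=12.880 → t=2.626, apex=8.455, x_land=80.084, impact vy=-12.880
  bounce: vy ← 0.8·12.880 = 10.304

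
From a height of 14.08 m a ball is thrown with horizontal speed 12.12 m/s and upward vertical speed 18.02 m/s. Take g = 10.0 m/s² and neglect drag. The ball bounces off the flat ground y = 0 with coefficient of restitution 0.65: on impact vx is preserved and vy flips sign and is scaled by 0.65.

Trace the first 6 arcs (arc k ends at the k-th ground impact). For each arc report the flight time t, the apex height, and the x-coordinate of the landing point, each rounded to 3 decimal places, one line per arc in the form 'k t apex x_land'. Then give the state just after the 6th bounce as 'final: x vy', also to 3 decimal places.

Arc 1: start y=14.080, vy=18.020 → t=4.264, apex=30.316, x_land=51.684, impact vy=-24.624
  bounce: vy ← 0.65·24.624 = 16.005
Arc 2: start y=0.000, vy=16.005 → t=3.201, apex=12.809, x_land=90.481, impact vy=-16.005
  bounce: vy ← 0.65·16.005 = 10.403
Arc 3: start y=0.000, vy=10.403 → t=2.081, apex=5.412, x_land=115.699, impact vy=-10.403
  bounce: vy ← 0.65·10.403 = 6.762
Arc 4: start y=0.000, vy=6.762 → t=1.352, apex=2.286, x_land=132.091, impact vy=-6.762
  bounce: vy ← 0.65·6.762 = 4.395
Arc 5: start y=0.000, vy=4.395 → t=0.879, apex=0.966, x_land=142.745, impact vy=-4.395
  bounce: vy ← 0.65·4.395 = 2.857
Arc 6: start y=0.000, vy=2.857 → t=0.571, apex=0.408, x_land=149.671, impact vy=-2.857
  bounce: vy ← 0.65·2.857 = 1.857

1 4.264 30.316 51.684
2 3.201 12.809 90.481
3 2.081 5.412 115.699
4 1.352 2.286 132.091
5 0.879 0.966 142.745
6 0.571 0.408 149.671
final: 149.671 1.857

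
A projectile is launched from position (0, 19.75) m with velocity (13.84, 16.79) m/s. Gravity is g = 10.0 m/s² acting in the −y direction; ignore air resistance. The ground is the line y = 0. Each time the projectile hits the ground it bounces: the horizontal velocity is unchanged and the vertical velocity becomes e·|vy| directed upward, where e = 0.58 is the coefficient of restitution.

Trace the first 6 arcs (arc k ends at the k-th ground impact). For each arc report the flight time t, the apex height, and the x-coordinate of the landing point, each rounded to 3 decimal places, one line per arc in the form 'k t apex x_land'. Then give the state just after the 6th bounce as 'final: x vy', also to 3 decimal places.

Arc 1: start y=19.750, vy=16.790 → t=4.281, apex=33.845, x_land=59.245, impact vy=-26.017
  bounce: vy ← 0.58·26.017 = 15.090
Arc 2: start y=0.000, vy=15.090 → t=3.018, apex=11.386, x_land=101.015, impact vy=-15.090
  bounce: vy ← 0.58·15.090 = 8.752
Arc 3: start y=0.000, vy=8.752 → t=1.750, apex=3.830, x_land=125.241, impact vy=-8.752
  bounce: vy ← 0.58·8.752 = 5.076
Arc 4: start y=0.000, vy=5.076 → t=1.015, apex=1.288, x_land=139.292, impact vy=-5.076
  bounce: vy ← 0.58·5.076 = 2.944
Arc 5: start y=0.000, vy=2.944 → t=0.589, apex=0.433, x_land=147.442, impact vy=-2.944
  bounce: vy ← 0.58·2.944 = 1.708
Arc 6: start y=0.000, vy=1.708 → t=0.342, apex=0.146, x_land=152.169, impact vy=-1.708
  bounce: vy ← 0.58·1.708 = 0.990

1 4.281 33.845 59.245
2 3.018 11.386 101.015
3 1.750 3.830 125.241
4 1.015 1.288 139.292
5 0.589 0.433 147.442
6 0.342 0.146 152.169
final: 152.169 0.990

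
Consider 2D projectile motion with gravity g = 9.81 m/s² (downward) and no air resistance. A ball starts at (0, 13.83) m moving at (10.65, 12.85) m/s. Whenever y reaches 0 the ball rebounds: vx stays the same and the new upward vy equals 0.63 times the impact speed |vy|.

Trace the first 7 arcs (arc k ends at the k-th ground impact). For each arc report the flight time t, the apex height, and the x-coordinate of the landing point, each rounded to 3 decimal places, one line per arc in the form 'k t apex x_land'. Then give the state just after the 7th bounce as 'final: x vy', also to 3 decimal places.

1 3.440 22.246 36.631
2 2.683 8.829 65.209
3 1.691 3.504 83.213
4 1.065 1.391 94.555
5 0.671 0.552 101.701
6 0.423 0.219 106.203
7 0.266 0.087 109.039
final: 109.039 0.823

Arc 1: start y=13.830, vy=12.850 → t=3.440, apex=22.246, x_land=36.631, impact vy=-20.892
  bounce: vy ← 0.63·20.892 = 13.162
Arc 2: start y=0.000, vy=13.162 → t=2.683, apex=8.829, x_land=65.209, impact vy=-13.162
  bounce: vy ← 0.63·13.162 = 8.292
Arc 3: start y=0.000, vy=8.292 → t=1.691, apex=3.504, x_land=83.213, impact vy=-8.292
  bounce: vy ← 0.63·8.292 = 5.224
Arc 4: start y=0.000, vy=5.224 → t=1.065, apex=1.391, x_land=94.555, impact vy=-5.224
  bounce: vy ← 0.63·5.224 = 3.291
Arc 5: start y=0.000, vy=3.291 → t=0.671, apex=0.552, x_land=101.701, impact vy=-3.291
  bounce: vy ← 0.63·3.291 = 2.073
Arc 6: start y=0.000, vy=2.073 → t=0.423, apex=0.219, x_land=106.203, impact vy=-2.073
  bounce: vy ← 0.63·2.073 = 1.306
Arc 7: start y=0.000, vy=1.306 → t=0.266, apex=0.087, x_land=109.039, impact vy=-1.306
  bounce: vy ← 0.63·1.306 = 0.823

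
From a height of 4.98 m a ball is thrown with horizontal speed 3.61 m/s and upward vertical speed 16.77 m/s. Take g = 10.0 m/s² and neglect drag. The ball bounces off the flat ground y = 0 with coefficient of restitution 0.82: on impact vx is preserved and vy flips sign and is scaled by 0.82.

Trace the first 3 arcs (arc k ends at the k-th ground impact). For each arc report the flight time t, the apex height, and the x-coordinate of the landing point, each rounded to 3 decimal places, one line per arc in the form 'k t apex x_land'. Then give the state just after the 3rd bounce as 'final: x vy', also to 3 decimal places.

Arc 1: start y=4.980, vy=16.770 → t=3.628, apex=19.042, x_land=13.099, impact vy=-19.515
  bounce: vy ← 0.82·19.515 = 16.002
Arc 2: start y=0.000, vy=16.002 → t=3.200, apex=12.804, x_land=24.652, impact vy=-16.002
  bounce: vy ← 0.82·16.002 = 13.122
Arc 3: start y=0.000, vy=13.122 → t=2.624, apex=8.609, x_land=34.126, impact vy=-13.122
  bounce: vy ← 0.82·13.122 = 10.760

1 3.628 19.042 13.099
2 3.200 12.804 24.652
3 2.624 8.609 34.126
final: 34.126 10.760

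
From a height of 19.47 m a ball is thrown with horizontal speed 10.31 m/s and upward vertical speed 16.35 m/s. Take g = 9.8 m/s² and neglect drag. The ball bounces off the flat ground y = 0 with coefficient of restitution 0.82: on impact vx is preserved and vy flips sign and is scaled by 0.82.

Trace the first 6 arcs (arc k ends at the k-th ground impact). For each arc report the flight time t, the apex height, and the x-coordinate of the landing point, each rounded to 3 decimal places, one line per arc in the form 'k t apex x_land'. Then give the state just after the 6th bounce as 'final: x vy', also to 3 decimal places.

Arc 1: start y=19.470, vy=16.350 → t=4.268, apex=33.109, x_land=44.001, impact vy=-25.474
  bounce: vy ← 0.82·25.474 = 20.889
Arc 2: start y=0.000, vy=20.889 → t=4.263, apex=22.262, x_land=87.953, impact vy=-20.889
  bounce: vy ← 0.82·20.889 = 17.129
Arc 3: start y=0.000, vy=17.129 → t=3.496, apex=14.969, x_land=123.993, impact vy=-17.129
  bounce: vy ← 0.82·17.129 = 14.046
Arc 4: start y=0.000, vy=14.046 → t=2.866, apex=10.065, x_land=153.546, impact vy=-14.046
  bounce: vy ← 0.82·14.046 = 11.517
Arc 5: start y=0.000, vy=11.517 → t=2.350, apex=6.768, x_land=177.780, impact vy=-11.517
  bounce: vy ← 0.82·11.517 = 9.444
Arc 6: start y=0.000, vy=9.444 → t=1.927, apex=4.551, x_land=197.651, impact vy=-9.444
  bounce: vy ← 0.82·9.444 = 7.744

1 4.268 33.109 44.001
2 4.263 22.262 87.953
3 3.496 14.969 123.993
4 2.866 10.065 153.546
5 2.350 6.768 177.780
6 1.927 4.551 197.651
final: 197.651 7.744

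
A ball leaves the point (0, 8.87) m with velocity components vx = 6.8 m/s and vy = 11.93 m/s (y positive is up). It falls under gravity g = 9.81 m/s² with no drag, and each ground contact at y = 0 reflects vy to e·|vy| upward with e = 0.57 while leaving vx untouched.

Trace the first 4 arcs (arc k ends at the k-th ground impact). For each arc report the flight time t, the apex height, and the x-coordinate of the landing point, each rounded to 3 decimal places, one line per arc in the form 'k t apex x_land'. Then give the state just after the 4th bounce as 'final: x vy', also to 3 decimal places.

1 3.029 16.124 20.598
2 2.067 5.239 34.654
3 1.178 1.702 42.665
4 0.672 0.553 47.231
final: 47.231 1.878

Arc 1: start y=8.870, vy=11.930 → t=3.029, apex=16.124, x_land=20.598, impact vy=-17.786
  bounce: vy ← 0.57·17.786 = 10.138
Arc 2: start y=0.000, vy=10.138 → t=2.067, apex=5.239, x_land=34.654, impact vy=-10.138
  bounce: vy ← 0.57·10.138 = 5.779
Arc 3: start y=0.000, vy=5.779 → t=1.178, apex=1.702, x_land=42.665, impact vy=-5.779
  bounce: vy ← 0.57·5.779 = 3.294
Arc 4: start y=0.000, vy=3.294 → t=0.672, apex=0.553, x_land=47.231, impact vy=-3.294
  bounce: vy ← 0.57·3.294 = 1.878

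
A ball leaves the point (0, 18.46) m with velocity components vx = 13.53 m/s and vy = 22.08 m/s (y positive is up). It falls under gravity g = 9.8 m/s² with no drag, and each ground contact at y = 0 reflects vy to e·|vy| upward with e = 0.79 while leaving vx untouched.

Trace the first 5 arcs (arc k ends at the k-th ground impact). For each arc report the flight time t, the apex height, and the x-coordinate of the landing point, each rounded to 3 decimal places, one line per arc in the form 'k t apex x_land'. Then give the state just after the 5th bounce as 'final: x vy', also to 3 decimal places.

Arc 1: start y=18.460, vy=22.080 → t=5.227, apex=43.334, x_land=70.720, impact vy=-29.143
  bounce: vy ← 0.79·29.143 = 23.023
Arc 2: start y=0.000, vy=23.023 → t=4.699, apex=27.045, x_land=134.292, impact vy=-23.023
  bounce: vy ← 0.79·23.023 = 18.188
Arc 3: start y=0.000, vy=18.188 → t=3.712, apex=16.879, x_land=184.515, impact vy=-18.188
  bounce: vy ← 0.79·18.188 = 14.369
Arc 4: start y=0.000, vy=14.369 → t=2.932, apex=10.534, x_land=224.190, impact vy=-14.369
  bounce: vy ← 0.79·14.369 = 11.351
Arc 5: start y=0.000, vy=11.351 → t=2.317, apex=6.574, x_land=255.534, impact vy=-11.351
  bounce: vy ← 0.79·11.351 = 8.968

1 5.227 43.334 70.720
2 4.699 27.045 134.292
3 3.712 16.879 184.515
4 2.932 10.534 224.190
5 2.317 6.574 255.534
final: 255.534 8.968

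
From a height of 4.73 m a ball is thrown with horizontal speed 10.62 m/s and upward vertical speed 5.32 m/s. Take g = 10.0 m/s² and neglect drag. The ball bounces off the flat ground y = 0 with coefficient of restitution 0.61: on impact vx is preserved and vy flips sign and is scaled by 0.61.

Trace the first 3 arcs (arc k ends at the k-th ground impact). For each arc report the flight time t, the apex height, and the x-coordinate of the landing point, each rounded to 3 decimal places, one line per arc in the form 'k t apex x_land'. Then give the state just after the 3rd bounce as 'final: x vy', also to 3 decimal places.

1 1.641 6.145 17.423
2 1.353 2.287 31.787
3 0.825 0.851 40.549
final: 40.549 2.516

Arc 1: start y=4.730, vy=5.320 → t=1.641, apex=6.145, x_land=17.423, impact vy=-11.086
  bounce: vy ← 0.61·11.086 = 6.763
Arc 2: start y=0.000, vy=6.763 → t=1.353, apex=2.287, x_land=31.787, impact vy=-6.763
  bounce: vy ← 0.61·6.763 = 4.125
Arc 3: start y=0.000, vy=4.125 → t=0.825, apex=0.851, x_land=40.549, impact vy=-4.125
  bounce: vy ← 0.61·4.125 = 2.516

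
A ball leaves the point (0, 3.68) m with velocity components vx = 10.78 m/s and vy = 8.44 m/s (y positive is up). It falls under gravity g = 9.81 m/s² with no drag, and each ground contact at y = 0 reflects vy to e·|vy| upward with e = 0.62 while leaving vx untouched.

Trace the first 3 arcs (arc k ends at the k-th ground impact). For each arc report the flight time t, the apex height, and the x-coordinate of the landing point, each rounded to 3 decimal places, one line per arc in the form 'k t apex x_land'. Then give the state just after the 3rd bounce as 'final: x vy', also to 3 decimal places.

1 2.081 7.311 22.435
2 1.514 2.810 38.754
3 0.939 1.080 48.872
final: 48.872 2.854

Arc 1: start y=3.680, vy=8.440 → t=2.081, apex=7.311, x_land=22.435, impact vy=-11.976
  bounce: vy ← 0.62·11.976 = 7.425
Arc 2: start y=0.000, vy=7.425 → t=1.514, apex=2.810, x_land=38.754, impact vy=-7.425
  bounce: vy ← 0.62·7.425 = 4.604
Arc 3: start y=0.000, vy=4.604 → t=0.939, apex=1.080, x_land=48.872, impact vy=-4.604
  bounce: vy ← 0.62·4.604 = 2.854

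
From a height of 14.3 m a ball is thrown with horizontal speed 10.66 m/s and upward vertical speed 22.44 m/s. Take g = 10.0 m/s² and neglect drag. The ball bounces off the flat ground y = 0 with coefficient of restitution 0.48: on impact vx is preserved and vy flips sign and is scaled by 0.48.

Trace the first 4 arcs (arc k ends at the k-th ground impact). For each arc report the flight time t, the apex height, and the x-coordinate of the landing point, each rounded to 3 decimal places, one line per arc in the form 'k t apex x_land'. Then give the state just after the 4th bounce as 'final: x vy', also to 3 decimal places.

Arc 1: start y=14.300, vy=22.440 → t=5.054, apex=39.478, x_land=53.875, impact vy=-28.099
  bounce: vy ← 0.48·28.099 = 13.488
Arc 2: start y=0.000, vy=13.488 → t=2.698, apex=9.096, x_land=82.630, impact vy=-13.488
  bounce: vy ← 0.48·13.488 = 6.474
Arc 3: start y=0.000, vy=6.474 → t=1.295, apex=2.096, x_land=96.433, impact vy=-6.474
  bounce: vy ← 0.48·6.474 = 3.108
Arc 4: start y=0.000, vy=3.108 → t=0.622, apex=0.483, x_land=103.058, impact vy=-3.108
  bounce: vy ← 0.48·3.108 = 1.492

1 5.054 39.478 53.875
2 2.698 9.096 82.630
3 1.295 2.096 96.433
4 0.622 0.483 103.058
final: 103.058 1.492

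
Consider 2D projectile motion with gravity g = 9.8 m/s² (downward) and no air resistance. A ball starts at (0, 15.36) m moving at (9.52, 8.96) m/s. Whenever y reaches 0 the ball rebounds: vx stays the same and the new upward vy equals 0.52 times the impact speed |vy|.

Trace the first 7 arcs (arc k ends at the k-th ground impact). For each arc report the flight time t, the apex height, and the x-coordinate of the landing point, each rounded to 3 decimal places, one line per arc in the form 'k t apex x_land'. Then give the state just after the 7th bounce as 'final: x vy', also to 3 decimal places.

1 2.907 19.456 27.674
2 2.072 5.261 47.403
3 1.078 1.423 57.662
4 0.560 0.385 62.996
5 0.291 0.104 65.770
6 0.152 0.028 67.213
7 0.079 0.008 67.963
final: 67.963 0.201

Arc 1: start y=15.360, vy=8.960 → t=2.907, apex=19.456, x_land=27.674, impact vy=-19.528
  bounce: vy ← 0.52·19.528 = 10.154
Arc 2: start y=0.000, vy=10.154 → t=2.072, apex=5.261, x_land=47.403, impact vy=-10.154
  bounce: vy ← 0.52·10.154 = 5.280
Arc 3: start y=0.000, vy=5.280 → t=1.078, apex=1.423, x_land=57.662, impact vy=-5.280
  bounce: vy ← 0.52·5.280 = 2.746
Arc 4: start y=0.000, vy=2.746 → t=0.560, apex=0.385, x_land=62.996, impact vy=-2.746
  bounce: vy ← 0.52·2.746 = 1.428
Arc 5: start y=0.000, vy=1.428 → t=0.291, apex=0.104, x_land=65.770, impact vy=-1.428
  bounce: vy ← 0.52·1.428 = 0.742
Arc 6: start y=0.000, vy=0.742 → t=0.152, apex=0.028, x_land=67.213, impact vy=-0.742
  bounce: vy ← 0.52·0.742 = 0.386
Arc 7: start y=0.000, vy=0.386 → t=0.079, apex=0.008, x_land=67.963, impact vy=-0.386
  bounce: vy ← 0.52·0.386 = 0.201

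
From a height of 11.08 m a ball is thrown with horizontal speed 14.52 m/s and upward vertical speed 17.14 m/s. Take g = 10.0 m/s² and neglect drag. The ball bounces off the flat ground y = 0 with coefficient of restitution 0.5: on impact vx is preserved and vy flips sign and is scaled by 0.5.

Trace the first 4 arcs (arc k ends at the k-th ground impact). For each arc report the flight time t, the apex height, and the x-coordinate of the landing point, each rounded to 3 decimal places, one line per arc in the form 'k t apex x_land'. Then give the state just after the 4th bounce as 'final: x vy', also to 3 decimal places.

1 3.984 25.769 57.851
2 2.270 6.442 90.814
3 1.135 1.611 107.295
4 0.568 0.403 115.536
final: 115.536 1.419

Arc 1: start y=11.080, vy=17.140 → t=3.984, apex=25.769, x_land=57.851, impact vy=-22.702
  bounce: vy ← 0.5·22.702 = 11.351
Arc 2: start y=0.000, vy=11.351 → t=2.270, apex=6.442, x_land=90.814, impact vy=-11.351
  bounce: vy ← 0.5·11.351 = 5.675
Arc 3: start y=0.000, vy=5.675 → t=1.135, apex=1.611, x_land=107.295, impact vy=-5.675
  bounce: vy ← 0.5·5.675 = 2.838
Arc 4: start y=0.000, vy=2.838 → t=0.568, apex=0.403, x_land=115.536, impact vy=-2.838
  bounce: vy ← 0.5·2.838 = 1.419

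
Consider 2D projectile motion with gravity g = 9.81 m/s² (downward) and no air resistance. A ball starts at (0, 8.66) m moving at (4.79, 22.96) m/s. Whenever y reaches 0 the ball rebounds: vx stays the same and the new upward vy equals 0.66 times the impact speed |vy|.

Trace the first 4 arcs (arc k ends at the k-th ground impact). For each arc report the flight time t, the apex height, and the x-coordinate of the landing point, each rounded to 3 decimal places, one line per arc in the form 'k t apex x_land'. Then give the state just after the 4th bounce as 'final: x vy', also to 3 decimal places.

1 5.032 35.529 24.102
2 3.553 15.476 41.119
3 2.345 6.741 52.350
4 1.548 2.937 59.763
final: 59.763 5.010

Arc 1: start y=8.660, vy=22.960 → t=5.032, apex=35.529, x_land=24.102, impact vy=-26.402
  bounce: vy ← 0.66·26.402 = 17.425
Arc 2: start y=0.000, vy=17.425 → t=3.553, apex=15.476, x_land=41.119, impact vy=-17.425
  bounce: vy ← 0.66·17.425 = 11.501
Arc 3: start y=0.000, vy=11.501 → t=2.345, apex=6.741, x_land=52.350, impact vy=-11.501
  bounce: vy ← 0.66·11.501 = 7.590
Arc 4: start y=0.000, vy=7.590 → t=1.548, apex=2.937, x_land=59.763, impact vy=-7.590
  bounce: vy ← 0.66·7.590 = 5.010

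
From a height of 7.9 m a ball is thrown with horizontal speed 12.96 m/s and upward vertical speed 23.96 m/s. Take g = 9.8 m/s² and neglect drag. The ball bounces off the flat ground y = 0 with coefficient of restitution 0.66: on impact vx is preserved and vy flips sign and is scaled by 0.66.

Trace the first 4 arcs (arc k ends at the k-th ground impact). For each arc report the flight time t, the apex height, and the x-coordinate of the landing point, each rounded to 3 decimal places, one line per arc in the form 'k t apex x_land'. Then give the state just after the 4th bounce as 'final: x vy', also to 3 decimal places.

1 5.200 37.190 67.390
2 3.637 16.200 114.520
3 2.400 7.057 145.625
4 1.584 3.074 166.155
final: 166.155 5.123

Arc 1: start y=7.900, vy=23.960 → t=5.200, apex=37.190, x_land=67.390, impact vy=-26.999
  bounce: vy ← 0.66·26.999 = 17.819
Arc 2: start y=0.000, vy=17.819 → t=3.637, apex=16.200, x_land=114.520, impact vy=-17.819
  bounce: vy ← 0.66·17.819 = 11.761
Arc 3: start y=0.000, vy=11.761 → t=2.400, apex=7.057, x_land=145.625, impact vy=-11.761
  bounce: vy ← 0.66·11.761 = 7.762
Arc 4: start y=0.000, vy=7.762 → t=1.584, apex=3.074, x_land=166.155, impact vy=-7.762
  bounce: vy ← 0.66·7.762 = 5.123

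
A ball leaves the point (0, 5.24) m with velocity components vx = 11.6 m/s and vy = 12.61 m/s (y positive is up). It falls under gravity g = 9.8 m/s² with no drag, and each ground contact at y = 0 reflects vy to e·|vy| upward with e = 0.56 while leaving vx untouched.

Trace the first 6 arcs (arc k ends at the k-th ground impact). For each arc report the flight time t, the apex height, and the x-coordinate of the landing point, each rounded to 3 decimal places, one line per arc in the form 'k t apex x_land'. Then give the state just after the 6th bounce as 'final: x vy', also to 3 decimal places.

1 2.938 13.353 34.075
2 1.849 4.187 55.522
3 1.035 1.313 67.532
4 0.580 0.412 74.258
5 0.325 0.129 78.025
6 0.182 0.040 80.134
final: 80.134 0.499

Arc 1: start y=5.240, vy=12.610 → t=2.938, apex=13.353, x_land=34.075, impact vy=-16.178
  bounce: vy ← 0.56·16.178 = 9.059
Arc 2: start y=0.000, vy=9.059 → t=1.849, apex=4.187, x_land=55.522, impact vy=-9.059
  bounce: vy ← 0.56·9.059 = 5.073
Arc 3: start y=0.000, vy=5.073 → t=1.035, apex=1.313, x_land=67.532, impact vy=-5.073
  bounce: vy ← 0.56·5.073 = 2.841
Arc 4: start y=0.000, vy=2.841 → t=0.580, apex=0.412, x_land=74.258, impact vy=-2.841
  bounce: vy ← 0.56·2.841 = 1.591
Arc 5: start y=0.000, vy=1.591 → t=0.325, apex=0.129, x_land=78.025, impact vy=-1.591
  bounce: vy ← 0.56·1.591 = 0.891
Arc 6: start y=0.000, vy=0.891 → t=0.182, apex=0.040, x_land=80.134, impact vy=-0.891
  bounce: vy ← 0.56·0.891 = 0.499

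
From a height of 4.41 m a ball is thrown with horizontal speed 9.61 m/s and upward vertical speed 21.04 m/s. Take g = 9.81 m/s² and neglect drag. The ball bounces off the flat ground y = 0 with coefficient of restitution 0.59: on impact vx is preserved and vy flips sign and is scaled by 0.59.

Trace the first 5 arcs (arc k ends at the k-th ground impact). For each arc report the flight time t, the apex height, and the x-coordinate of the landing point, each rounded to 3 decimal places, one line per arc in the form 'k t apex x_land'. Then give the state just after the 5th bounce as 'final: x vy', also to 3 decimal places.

1 4.490 26.973 43.147
2 2.767 9.389 69.738
3 1.633 3.268 85.428
4 0.963 1.138 94.684
5 0.568 0.396 100.146
final: 100.146 1.645

Arc 1: start y=4.410, vy=21.040 → t=4.490, apex=26.973, x_land=43.147, impact vy=-23.004
  bounce: vy ← 0.59·23.004 = 13.573
Arc 2: start y=0.000, vy=13.573 → t=2.767, apex=9.389, x_land=69.738, impact vy=-13.573
  bounce: vy ← 0.59·13.573 = 8.008
Arc 3: start y=0.000, vy=8.008 → t=1.633, apex=3.268, x_land=85.428, impact vy=-8.008
  bounce: vy ← 0.59·8.008 = 4.725
Arc 4: start y=0.000, vy=4.725 → t=0.963, apex=1.138, x_land=94.684, impact vy=-4.725
  bounce: vy ← 0.59·4.725 = 2.788
Arc 5: start y=0.000, vy=2.788 → t=0.568, apex=0.396, x_land=100.146, impact vy=-2.788
  bounce: vy ← 0.59·2.788 = 1.645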